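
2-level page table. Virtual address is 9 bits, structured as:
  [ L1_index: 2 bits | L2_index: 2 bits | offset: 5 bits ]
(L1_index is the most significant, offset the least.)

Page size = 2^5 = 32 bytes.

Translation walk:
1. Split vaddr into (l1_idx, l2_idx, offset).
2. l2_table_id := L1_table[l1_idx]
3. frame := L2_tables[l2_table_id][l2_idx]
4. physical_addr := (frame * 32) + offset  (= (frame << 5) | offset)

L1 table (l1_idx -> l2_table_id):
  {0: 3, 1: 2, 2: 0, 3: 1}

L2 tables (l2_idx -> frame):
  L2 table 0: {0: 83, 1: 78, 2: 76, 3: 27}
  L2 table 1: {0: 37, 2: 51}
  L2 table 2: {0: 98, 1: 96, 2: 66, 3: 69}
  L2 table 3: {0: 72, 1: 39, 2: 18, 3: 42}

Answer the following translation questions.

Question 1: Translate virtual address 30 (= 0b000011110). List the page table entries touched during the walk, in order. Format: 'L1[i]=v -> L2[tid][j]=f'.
Answer: L1[0]=3 -> L2[3][0]=72

Derivation:
vaddr = 30 = 0b000011110
Split: l1_idx=0, l2_idx=0, offset=30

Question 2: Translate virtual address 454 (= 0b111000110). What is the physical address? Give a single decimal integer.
Answer: 1638

Derivation:
vaddr = 454 = 0b111000110
Split: l1_idx=3, l2_idx=2, offset=6
L1[3] = 1
L2[1][2] = 51
paddr = 51 * 32 + 6 = 1638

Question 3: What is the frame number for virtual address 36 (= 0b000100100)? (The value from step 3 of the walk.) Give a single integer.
vaddr = 36: l1_idx=0, l2_idx=1
L1[0] = 3; L2[3][1] = 39

Answer: 39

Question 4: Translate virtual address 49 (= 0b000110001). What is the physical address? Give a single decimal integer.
vaddr = 49 = 0b000110001
Split: l1_idx=0, l2_idx=1, offset=17
L1[0] = 3
L2[3][1] = 39
paddr = 39 * 32 + 17 = 1265

Answer: 1265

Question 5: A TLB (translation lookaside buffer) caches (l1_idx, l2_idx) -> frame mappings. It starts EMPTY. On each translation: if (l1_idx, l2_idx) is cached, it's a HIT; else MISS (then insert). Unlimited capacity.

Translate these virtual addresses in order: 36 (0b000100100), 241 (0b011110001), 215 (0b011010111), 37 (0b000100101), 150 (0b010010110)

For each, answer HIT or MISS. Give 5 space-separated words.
vaddr=36: (0,1) not in TLB -> MISS, insert
vaddr=241: (1,3) not in TLB -> MISS, insert
vaddr=215: (1,2) not in TLB -> MISS, insert
vaddr=37: (0,1) in TLB -> HIT
vaddr=150: (1,0) not in TLB -> MISS, insert

Answer: MISS MISS MISS HIT MISS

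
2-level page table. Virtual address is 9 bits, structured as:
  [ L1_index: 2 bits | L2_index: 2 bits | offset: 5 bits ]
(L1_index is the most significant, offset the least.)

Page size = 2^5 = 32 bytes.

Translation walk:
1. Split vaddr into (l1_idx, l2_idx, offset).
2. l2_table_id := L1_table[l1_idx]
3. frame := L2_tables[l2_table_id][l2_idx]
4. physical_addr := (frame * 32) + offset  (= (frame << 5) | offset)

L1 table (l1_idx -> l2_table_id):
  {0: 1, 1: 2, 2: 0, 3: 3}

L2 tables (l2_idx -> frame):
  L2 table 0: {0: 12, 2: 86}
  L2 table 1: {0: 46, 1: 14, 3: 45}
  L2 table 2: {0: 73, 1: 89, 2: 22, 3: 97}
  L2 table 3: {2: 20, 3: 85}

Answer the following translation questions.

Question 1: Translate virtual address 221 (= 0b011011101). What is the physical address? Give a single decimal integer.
Answer: 733

Derivation:
vaddr = 221 = 0b011011101
Split: l1_idx=1, l2_idx=2, offset=29
L1[1] = 2
L2[2][2] = 22
paddr = 22 * 32 + 29 = 733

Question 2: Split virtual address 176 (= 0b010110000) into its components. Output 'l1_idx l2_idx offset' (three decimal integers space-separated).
Answer: 1 1 16

Derivation:
vaddr = 176 = 0b010110000
  top 2 bits -> l1_idx = 1
  next 2 bits -> l2_idx = 1
  bottom 5 bits -> offset = 16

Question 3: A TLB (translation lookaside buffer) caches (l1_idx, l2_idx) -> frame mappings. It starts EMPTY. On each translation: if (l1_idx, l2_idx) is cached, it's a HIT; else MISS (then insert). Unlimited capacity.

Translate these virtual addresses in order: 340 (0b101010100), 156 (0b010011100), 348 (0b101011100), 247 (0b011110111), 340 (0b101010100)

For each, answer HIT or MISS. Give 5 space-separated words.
vaddr=340: (2,2) not in TLB -> MISS, insert
vaddr=156: (1,0) not in TLB -> MISS, insert
vaddr=348: (2,2) in TLB -> HIT
vaddr=247: (1,3) not in TLB -> MISS, insert
vaddr=340: (2,2) in TLB -> HIT

Answer: MISS MISS HIT MISS HIT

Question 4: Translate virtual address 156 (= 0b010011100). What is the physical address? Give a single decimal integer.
vaddr = 156 = 0b010011100
Split: l1_idx=1, l2_idx=0, offset=28
L1[1] = 2
L2[2][0] = 73
paddr = 73 * 32 + 28 = 2364

Answer: 2364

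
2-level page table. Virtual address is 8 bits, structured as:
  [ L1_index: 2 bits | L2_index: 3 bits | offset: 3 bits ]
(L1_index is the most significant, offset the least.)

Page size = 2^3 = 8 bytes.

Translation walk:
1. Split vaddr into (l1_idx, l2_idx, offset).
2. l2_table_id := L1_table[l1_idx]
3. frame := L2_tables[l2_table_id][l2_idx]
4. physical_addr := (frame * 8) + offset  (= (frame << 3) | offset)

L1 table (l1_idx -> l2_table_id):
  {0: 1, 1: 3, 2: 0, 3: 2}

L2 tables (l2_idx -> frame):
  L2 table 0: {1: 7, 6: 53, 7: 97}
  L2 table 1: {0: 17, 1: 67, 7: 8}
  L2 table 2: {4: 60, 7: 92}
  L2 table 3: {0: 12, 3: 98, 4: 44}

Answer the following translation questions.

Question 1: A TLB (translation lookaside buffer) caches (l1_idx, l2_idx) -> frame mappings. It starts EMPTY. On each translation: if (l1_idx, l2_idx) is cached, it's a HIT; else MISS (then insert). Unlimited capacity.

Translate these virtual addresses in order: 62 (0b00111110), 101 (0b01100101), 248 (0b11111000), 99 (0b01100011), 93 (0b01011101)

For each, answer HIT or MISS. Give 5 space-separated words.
vaddr=62: (0,7) not in TLB -> MISS, insert
vaddr=101: (1,4) not in TLB -> MISS, insert
vaddr=248: (3,7) not in TLB -> MISS, insert
vaddr=99: (1,4) in TLB -> HIT
vaddr=93: (1,3) not in TLB -> MISS, insert

Answer: MISS MISS MISS HIT MISS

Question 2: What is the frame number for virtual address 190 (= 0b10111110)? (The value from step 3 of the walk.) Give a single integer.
vaddr = 190: l1_idx=2, l2_idx=7
L1[2] = 0; L2[0][7] = 97

Answer: 97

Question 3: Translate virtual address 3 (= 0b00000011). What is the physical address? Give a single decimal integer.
vaddr = 3 = 0b00000011
Split: l1_idx=0, l2_idx=0, offset=3
L1[0] = 1
L2[1][0] = 17
paddr = 17 * 8 + 3 = 139

Answer: 139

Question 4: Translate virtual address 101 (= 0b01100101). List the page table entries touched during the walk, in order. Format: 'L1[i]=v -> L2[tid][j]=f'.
vaddr = 101 = 0b01100101
Split: l1_idx=1, l2_idx=4, offset=5

Answer: L1[1]=3 -> L2[3][4]=44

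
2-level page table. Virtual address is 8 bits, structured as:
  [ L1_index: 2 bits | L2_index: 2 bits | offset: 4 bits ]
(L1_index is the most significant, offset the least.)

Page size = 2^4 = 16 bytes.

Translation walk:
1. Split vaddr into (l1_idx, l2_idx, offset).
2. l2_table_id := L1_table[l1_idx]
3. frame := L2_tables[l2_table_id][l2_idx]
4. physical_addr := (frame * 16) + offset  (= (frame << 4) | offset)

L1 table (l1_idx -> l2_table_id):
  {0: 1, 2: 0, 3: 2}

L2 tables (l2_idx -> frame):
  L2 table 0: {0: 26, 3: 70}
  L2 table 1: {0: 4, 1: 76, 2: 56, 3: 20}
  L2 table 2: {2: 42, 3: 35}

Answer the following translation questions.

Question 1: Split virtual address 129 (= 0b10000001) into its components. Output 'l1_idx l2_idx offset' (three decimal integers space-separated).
Answer: 2 0 1

Derivation:
vaddr = 129 = 0b10000001
  top 2 bits -> l1_idx = 2
  next 2 bits -> l2_idx = 0
  bottom 4 bits -> offset = 1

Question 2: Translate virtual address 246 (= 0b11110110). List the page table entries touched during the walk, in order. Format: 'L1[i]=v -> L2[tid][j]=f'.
vaddr = 246 = 0b11110110
Split: l1_idx=3, l2_idx=3, offset=6

Answer: L1[3]=2 -> L2[2][3]=35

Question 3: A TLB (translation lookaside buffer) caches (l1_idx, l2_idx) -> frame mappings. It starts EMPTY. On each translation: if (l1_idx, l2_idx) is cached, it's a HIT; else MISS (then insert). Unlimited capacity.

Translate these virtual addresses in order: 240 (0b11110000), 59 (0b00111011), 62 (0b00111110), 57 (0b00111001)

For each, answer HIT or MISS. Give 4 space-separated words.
vaddr=240: (3,3) not in TLB -> MISS, insert
vaddr=59: (0,3) not in TLB -> MISS, insert
vaddr=62: (0,3) in TLB -> HIT
vaddr=57: (0,3) in TLB -> HIT

Answer: MISS MISS HIT HIT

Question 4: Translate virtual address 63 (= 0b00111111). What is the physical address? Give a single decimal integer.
Answer: 335

Derivation:
vaddr = 63 = 0b00111111
Split: l1_idx=0, l2_idx=3, offset=15
L1[0] = 1
L2[1][3] = 20
paddr = 20 * 16 + 15 = 335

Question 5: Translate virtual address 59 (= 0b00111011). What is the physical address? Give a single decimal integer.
Answer: 331

Derivation:
vaddr = 59 = 0b00111011
Split: l1_idx=0, l2_idx=3, offset=11
L1[0] = 1
L2[1][3] = 20
paddr = 20 * 16 + 11 = 331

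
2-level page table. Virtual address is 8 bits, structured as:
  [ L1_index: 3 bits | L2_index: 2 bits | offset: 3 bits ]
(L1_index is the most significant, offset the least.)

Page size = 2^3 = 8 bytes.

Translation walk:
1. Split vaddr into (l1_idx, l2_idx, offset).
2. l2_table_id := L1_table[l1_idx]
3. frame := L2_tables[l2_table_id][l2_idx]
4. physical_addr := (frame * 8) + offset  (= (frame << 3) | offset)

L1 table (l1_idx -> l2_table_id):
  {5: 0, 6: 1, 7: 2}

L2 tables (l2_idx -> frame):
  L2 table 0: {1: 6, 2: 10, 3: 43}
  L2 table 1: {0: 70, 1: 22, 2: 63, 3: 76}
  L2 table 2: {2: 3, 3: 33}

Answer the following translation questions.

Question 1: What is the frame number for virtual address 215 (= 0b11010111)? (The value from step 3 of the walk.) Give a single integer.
Answer: 63

Derivation:
vaddr = 215: l1_idx=6, l2_idx=2
L1[6] = 1; L2[1][2] = 63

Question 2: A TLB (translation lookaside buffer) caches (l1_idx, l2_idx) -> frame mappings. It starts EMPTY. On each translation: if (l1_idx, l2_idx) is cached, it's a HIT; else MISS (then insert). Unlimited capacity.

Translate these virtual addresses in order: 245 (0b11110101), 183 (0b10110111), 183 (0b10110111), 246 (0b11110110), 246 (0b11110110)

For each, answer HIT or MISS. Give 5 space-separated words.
Answer: MISS MISS HIT HIT HIT

Derivation:
vaddr=245: (7,2) not in TLB -> MISS, insert
vaddr=183: (5,2) not in TLB -> MISS, insert
vaddr=183: (5,2) in TLB -> HIT
vaddr=246: (7,2) in TLB -> HIT
vaddr=246: (7,2) in TLB -> HIT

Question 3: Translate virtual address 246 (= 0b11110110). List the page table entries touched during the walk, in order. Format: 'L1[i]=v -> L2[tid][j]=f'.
Answer: L1[7]=2 -> L2[2][2]=3

Derivation:
vaddr = 246 = 0b11110110
Split: l1_idx=7, l2_idx=2, offset=6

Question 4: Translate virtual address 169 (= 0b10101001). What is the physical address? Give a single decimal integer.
vaddr = 169 = 0b10101001
Split: l1_idx=5, l2_idx=1, offset=1
L1[5] = 0
L2[0][1] = 6
paddr = 6 * 8 + 1 = 49

Answer: 49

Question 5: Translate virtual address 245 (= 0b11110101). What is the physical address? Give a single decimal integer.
Answer: 29

Derivation:
vaddr = 245 = 0b11110101
Split: l1_idx=7, l2_idx=2, offset=5
L1[7] = 2
L2[2][2] = 3
paddr = 3 * 8 + 5 = 29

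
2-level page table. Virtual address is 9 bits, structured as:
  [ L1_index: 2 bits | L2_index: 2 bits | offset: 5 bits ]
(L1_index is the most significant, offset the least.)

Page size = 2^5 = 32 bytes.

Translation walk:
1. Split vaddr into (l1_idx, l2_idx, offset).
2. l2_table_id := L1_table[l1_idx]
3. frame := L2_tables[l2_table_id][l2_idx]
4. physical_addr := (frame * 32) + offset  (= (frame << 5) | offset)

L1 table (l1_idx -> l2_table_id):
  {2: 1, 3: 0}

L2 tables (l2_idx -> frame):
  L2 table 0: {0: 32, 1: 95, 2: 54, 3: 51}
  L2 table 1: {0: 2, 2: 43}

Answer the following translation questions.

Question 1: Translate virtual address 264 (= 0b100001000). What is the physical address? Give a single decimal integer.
vaddr = 264 = 0b100001000
Split: l1_idx=2, l2_idx=0, offset=8
L1[2] = 1
L2[1][0] = 2
paddr = 2 * 32 + 8 = 72

Answer: 72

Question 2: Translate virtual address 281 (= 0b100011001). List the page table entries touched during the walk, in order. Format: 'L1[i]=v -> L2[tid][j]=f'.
Answer: L1[2]=1 -> L2[1][0]=2

Derivation:
vaddr = 281 = 0b100011001
Split: l1_idx=2, l2_idx=0, offset=25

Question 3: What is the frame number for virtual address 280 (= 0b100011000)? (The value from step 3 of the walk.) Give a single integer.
vaddr = 280: l1_idx=2, l2_idx=0
L1[2] = 1; L2[1][0] = 2

Answer: 2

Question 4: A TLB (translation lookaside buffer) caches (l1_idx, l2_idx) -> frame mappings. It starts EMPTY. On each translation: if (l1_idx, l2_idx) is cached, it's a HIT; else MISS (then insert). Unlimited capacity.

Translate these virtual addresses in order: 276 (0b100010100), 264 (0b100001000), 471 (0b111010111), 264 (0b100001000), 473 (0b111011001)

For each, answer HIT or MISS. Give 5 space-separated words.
Answer: MISS HIT MISS HIT HIT

Derivation:
vaddr=276: (2,0) not in TLB -> MISS, insert
vaddr=264: (2,0) in TLB -> HIT
vaddr=471: (3,2) not in TLB -> MISS, insert
vaddr=264: (2,0) in TLB -> HIT
vaddr=473: (3,2) in TLB -> HIT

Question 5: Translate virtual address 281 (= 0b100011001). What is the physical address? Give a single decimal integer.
vaddr = 281 = 0b100011001
Split: l1_idx=2, l2_idx=0, offset=25
L1[2] = 1
L2[1][0] = 2
paddr = 2 * 32 + 25 = 89

Answer: 89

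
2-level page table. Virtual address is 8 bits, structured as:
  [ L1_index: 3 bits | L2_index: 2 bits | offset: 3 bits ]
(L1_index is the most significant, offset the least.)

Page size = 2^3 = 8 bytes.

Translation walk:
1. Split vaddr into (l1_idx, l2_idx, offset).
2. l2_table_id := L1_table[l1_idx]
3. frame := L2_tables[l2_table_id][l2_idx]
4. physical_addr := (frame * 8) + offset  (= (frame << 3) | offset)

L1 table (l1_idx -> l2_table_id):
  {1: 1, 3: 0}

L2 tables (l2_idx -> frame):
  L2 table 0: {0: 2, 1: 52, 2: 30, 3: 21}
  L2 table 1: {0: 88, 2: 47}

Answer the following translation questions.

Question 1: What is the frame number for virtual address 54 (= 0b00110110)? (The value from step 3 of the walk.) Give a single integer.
vaddr = 54: l1_idx=1, l2_idx=2
L1[1] = 1; L2[1][2] = 47

Answer: 47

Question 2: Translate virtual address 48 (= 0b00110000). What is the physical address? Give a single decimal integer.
Answer: 376

Derivation:
vaddr = 48 = 0b00110000
Split: l1_idx=1, l2_idx=2, offset=0
L1[1] = 1
L2[1][2] = 47
paddr = 47 * 8 + 0 = 376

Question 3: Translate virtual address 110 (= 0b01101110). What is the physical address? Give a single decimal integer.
Answer: 422

Derivation:
vaddr = 110 = 0b01101110
Split: l1_idx=3, l2_idx=1, offset=6
L1[3] = 0
L2[0][1] = 52
paddr = 52 * 8 + 6 = 422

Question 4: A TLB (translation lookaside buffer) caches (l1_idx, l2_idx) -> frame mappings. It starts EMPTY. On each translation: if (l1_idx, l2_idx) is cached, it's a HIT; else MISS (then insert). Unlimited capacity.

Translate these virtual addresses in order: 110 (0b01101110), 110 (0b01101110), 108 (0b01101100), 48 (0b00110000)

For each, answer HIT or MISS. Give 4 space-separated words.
vaddr=110: (3,1) not in TLB -> MISS, insert
vaddr=110: (3,1) in TLB -> HIT
vaddr=108: (3,1) in TLB -> HIT
vaddr=48: (1,2) not in TLB -> MISS, insert

Answer: MISS HIT HIT MISS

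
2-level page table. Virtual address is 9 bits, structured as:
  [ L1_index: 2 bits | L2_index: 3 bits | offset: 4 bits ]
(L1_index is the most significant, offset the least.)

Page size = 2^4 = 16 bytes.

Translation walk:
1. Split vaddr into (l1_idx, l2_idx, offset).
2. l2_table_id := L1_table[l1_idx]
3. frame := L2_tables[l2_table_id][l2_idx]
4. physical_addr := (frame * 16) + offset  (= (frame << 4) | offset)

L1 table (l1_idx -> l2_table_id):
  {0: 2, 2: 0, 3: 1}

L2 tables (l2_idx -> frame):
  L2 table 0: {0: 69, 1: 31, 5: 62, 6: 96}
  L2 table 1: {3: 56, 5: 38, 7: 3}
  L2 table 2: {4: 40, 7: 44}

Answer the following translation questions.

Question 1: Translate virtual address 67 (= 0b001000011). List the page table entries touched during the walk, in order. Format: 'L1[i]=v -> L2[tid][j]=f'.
vaddr = 67 = 0b001000011
Split: l1_idx=0, l2_idx=4, offset=3

Answer: L1[0]=2 -> L2[2][4]=40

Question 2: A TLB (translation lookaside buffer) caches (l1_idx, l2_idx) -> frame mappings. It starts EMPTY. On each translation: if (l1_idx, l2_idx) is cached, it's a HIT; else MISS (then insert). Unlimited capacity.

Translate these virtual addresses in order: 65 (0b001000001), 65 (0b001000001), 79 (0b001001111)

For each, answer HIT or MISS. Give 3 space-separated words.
vaddr=65: (0,4) not in TLB -> MISS, insert
vaddr=65: (0,4) in TLB -> HIT
vaddr=79: (0,4) in TLB -> HIT

Answer: MISS HIT HIT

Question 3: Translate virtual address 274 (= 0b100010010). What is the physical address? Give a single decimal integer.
Answer: 498

Derivation:
vaddr = 274 = 0b100010010
Split: l1_idx=2, l2_idx=1, offset=2
L1[2] = 0
L2[0][1] = 31
paddr = 31 * 16 + 2 = 498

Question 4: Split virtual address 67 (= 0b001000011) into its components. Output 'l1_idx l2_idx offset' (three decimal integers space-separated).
vaddr = 67 = 0b001000011
  top 2 bits -> l1_idx = 0
  next 3 bits -> l2_idx = 4
  bottom 4 bits -> offset = 3

Answer: 0 4 3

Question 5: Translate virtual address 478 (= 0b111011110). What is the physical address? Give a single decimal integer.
Answer: 622

Derivation:
vaddr = 478 = 0b111011110
Split: l1_idx=3, l2_idx=5, offset=14
L1[3] = 1
L2[1][5] = 38
paddr = 38 * 16 + 14 = 622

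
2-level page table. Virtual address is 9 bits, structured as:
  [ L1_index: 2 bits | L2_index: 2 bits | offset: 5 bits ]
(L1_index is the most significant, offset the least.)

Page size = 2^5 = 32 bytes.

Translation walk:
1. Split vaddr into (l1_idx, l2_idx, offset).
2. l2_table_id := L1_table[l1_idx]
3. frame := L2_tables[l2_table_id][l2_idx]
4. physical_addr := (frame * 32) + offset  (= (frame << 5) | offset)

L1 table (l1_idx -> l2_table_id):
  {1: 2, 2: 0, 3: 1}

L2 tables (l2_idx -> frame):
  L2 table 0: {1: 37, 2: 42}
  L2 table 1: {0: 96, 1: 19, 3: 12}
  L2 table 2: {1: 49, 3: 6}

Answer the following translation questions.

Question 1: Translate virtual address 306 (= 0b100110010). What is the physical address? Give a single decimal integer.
vaddr = 306 = 0b100110010
Split: l1_idx=2, l2_idx=1, offset=18
L1[2] = 0
L2[0][1] = 37
paddr = 37 * 32 + 18 = 1202

Answer: 1202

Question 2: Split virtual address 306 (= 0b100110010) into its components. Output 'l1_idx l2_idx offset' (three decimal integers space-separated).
Answer: 2 1 18

Derivation:
vaddr = 306 = 0b100110010
  top 2 bits -> l1_idx = 2
  next 2 bits -> l2_idx = 1
  bottom 5 bits -> offset = 18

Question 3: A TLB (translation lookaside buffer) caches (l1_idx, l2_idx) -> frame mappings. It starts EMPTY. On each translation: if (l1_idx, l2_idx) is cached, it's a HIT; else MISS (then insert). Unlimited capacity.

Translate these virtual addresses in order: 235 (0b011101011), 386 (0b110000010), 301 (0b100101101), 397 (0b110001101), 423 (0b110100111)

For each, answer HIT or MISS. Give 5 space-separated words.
Answer: MISS MISS MISS HIT MISS

Derivation:
vaddr=235: (1,3) not in TLB -> MISS, insert
vaddr=386: (3,0) not in TLB -> MISS, insert
vaddr=301: (2,1) not in TLB -> MISS, insert
vaddr=397: (3,0) in TLB -> HIT
vaddr=423: (3,1) not in TLB -> MISS, insert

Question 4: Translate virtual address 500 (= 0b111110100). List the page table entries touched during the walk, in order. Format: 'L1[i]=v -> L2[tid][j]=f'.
vaddr = 500 = 0b111110100
Split: l1_idx=3, l2_idx=3, offset=20

Answer: L1[3]=1 -> L2[1][3]=12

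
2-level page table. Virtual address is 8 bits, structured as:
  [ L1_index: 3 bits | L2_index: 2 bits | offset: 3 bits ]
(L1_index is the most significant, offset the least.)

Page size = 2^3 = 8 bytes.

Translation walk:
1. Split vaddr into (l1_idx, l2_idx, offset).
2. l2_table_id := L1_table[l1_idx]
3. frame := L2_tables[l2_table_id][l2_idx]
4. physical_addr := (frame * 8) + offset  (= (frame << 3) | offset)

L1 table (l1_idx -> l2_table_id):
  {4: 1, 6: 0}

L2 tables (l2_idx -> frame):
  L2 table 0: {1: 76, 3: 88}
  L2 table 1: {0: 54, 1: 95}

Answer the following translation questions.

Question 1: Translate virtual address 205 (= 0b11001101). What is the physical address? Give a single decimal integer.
Answer: 613

Derivation:
vaddr = 205 = 0b11001101
Split: l1_idx=6, l2_idx=1, offset=5
L1[6] = 0
L2[0][1] = 76
paddr = 76 * 8 + 5 = 613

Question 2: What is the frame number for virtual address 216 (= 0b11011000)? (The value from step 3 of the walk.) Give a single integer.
vaddr = 216: l1_idx=6, l2_idx=3
L1[6] = 0; L2[0][3] = 88

Answer: 88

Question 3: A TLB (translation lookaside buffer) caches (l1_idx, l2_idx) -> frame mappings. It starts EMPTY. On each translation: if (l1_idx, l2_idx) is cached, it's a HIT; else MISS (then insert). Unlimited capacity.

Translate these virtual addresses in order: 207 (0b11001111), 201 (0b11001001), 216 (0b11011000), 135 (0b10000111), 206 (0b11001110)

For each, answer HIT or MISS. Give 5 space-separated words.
vaddr=207: (6,1) not in TLB -> MISS, insert
vaddr=201: (6,1) in TLB -> HIT
vaddr=216: (6,3) not in TLB -> MISS, insert
vaddr=135: (4,0) not in TLB -> MISS, insert
vaddr=206: (6,1) in TLB -> HIT

Answer: MISS HIT MISS MISS HIT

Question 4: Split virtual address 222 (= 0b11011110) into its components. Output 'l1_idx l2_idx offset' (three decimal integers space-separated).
vaddr = 222 = 0b11011110
  top 3 bits -> l1_idx = 6
  next 2 bits -> l2_idx = 3
  bottom 3 bits -> offset = 6

Answer: 6 3 6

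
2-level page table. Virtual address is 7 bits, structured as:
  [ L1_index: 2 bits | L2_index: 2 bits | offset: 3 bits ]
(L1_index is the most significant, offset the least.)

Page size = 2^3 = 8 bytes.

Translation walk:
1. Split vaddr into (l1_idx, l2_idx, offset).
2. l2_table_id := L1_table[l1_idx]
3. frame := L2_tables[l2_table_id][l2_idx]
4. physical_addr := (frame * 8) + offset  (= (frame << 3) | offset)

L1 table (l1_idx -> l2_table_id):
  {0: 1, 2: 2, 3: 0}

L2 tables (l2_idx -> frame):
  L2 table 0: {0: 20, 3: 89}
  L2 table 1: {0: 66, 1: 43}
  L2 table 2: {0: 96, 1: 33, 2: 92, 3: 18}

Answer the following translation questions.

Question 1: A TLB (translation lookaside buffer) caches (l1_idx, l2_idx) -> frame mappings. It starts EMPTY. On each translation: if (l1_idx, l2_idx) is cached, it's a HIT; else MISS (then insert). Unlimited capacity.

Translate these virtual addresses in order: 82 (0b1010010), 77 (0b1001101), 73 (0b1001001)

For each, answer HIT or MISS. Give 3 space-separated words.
vaddr=82: (2,2) not in TLB -> MISS, insert
vaddr=77: (2,1) not in TLB -> MISS, insert
vaddr=73: (2,1) in TLB -> HIT

Answer: MISS MISS HIT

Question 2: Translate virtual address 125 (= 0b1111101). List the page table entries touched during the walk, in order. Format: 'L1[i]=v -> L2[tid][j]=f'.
vaddr = 125 = 0b1111101
Split: l1_idx=3, l2_idx=3, offset=5

Answer: L1[3]=0 -> L2[0][3]=89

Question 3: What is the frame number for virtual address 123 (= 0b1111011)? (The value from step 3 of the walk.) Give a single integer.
vaddr = 123: l1_idx=3, l2_idx=3
L1[3] = 0; L2[0][3] = 89

Answer: 89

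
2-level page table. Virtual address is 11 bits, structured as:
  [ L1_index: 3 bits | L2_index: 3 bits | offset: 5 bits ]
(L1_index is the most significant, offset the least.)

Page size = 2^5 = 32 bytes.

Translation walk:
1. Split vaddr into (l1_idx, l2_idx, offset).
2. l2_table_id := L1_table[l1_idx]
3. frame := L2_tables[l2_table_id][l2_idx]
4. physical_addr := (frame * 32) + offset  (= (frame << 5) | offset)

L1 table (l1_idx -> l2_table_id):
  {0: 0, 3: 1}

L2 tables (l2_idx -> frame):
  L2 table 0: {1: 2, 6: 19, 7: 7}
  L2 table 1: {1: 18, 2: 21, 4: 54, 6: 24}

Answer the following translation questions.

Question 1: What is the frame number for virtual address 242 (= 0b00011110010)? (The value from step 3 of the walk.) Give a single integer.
Answer: 7

Derivation:
vaddr = 242: l1_idx=0, l2_idx=7
L1[0] = 0; L2[0][7] = 7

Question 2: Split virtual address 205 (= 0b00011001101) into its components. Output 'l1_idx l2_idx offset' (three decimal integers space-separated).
vaddr = 205 = 0b00011001101
  top 3 bits -> l1_idx = 0
  next 3 bits -> l2_idx = 6
  bottom 5 bits -> offset = 13

Answer: 0 6 13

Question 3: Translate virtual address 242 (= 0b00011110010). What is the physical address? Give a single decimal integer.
vaddr = 242 = 0b00011110010
Split: l1_idx=0, l2_idx=7, offset=18
L1[0] = 0
L2[0][7] = 7
paddr = 7 * 32 + 18 = 242

Answer: 242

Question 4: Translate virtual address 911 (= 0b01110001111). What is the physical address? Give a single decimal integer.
vaddr = 911 = 0b01110001111
Split: l1_idx=3, l2_idx=4, offset=15
L1[3] = 1
L2[1][4] = 54
paddr = 54 * 32 + 15 = 1743

Answer: 1743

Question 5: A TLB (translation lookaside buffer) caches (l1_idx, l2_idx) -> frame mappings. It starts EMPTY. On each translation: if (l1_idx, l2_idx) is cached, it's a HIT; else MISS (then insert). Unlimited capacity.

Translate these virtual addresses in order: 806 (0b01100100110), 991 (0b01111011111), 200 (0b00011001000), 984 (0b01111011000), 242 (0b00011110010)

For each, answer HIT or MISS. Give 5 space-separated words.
Answer: MISS MISS MISS HIT MISS

Derivation:
vaddr=806: (3,1) not in TLB -> MISS, insert
vaddr=991: (3,6) not in TLB -> MISS, insert
vaddr=200: (0,6) not in TLB -> MISS, insert
vaddr=984: (3,6) in TLB -> HIT
vaddr=242: (0,7) not in TLB -> MISS, insert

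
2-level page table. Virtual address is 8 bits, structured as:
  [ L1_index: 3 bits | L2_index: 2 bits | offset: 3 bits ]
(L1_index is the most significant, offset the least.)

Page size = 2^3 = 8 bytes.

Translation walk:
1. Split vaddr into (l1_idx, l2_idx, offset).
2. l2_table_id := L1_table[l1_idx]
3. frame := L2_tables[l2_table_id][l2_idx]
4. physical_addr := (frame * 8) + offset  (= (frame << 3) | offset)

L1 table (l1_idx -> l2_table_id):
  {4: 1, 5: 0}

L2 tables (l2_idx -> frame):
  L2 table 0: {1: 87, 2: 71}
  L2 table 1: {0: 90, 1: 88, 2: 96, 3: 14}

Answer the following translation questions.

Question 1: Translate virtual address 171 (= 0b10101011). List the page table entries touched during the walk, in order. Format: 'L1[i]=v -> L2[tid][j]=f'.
Answer: L1[5]=0 -> L2[0][1]=87

Derivation:
vaddr = 171 = 0b10101011
Split: l1_idx=5, l2_idx=1, offset=3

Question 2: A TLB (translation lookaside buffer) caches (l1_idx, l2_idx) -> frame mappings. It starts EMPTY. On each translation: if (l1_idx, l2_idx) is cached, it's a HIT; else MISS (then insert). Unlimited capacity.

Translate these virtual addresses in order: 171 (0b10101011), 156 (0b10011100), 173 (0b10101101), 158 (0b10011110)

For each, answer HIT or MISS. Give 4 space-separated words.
Answer: MISS MISS HIT HIT

Derivation:
vaddr=171: (5,1) not in TLB -> MISS, insert
vaddr=156: (4,3) not in TLB -> MISS, insert
vaddr=173: (5,1) in TLB -> HIT
vaddr=158: (4,3) in TLB -> HIT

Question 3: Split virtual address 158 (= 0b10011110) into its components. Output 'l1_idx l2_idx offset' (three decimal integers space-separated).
Answer: 4 3 6

Derivation:
vaddr = 158 = 0b10011110
  top 3 bits -> l1_idx = 4
  next 2 bits -> l2_idx = 3
  bottom 3 bits -> offset = 6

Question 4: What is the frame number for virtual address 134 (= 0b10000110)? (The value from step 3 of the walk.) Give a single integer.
Answer: 90

Derivation:
vaddr = 134: l1_idx=4, l2_idx=0
L1[4] = 1; L2[1][0] = 90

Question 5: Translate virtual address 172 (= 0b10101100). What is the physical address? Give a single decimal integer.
Answer: 700

Derivation:
vaddr = 172 = 0b10101100
Split: l1_idx=5, l2_idx=1, offset=4
L1[5] = 0
L2[0][1] = 87
paddr = 87 * 8 + 4 = 700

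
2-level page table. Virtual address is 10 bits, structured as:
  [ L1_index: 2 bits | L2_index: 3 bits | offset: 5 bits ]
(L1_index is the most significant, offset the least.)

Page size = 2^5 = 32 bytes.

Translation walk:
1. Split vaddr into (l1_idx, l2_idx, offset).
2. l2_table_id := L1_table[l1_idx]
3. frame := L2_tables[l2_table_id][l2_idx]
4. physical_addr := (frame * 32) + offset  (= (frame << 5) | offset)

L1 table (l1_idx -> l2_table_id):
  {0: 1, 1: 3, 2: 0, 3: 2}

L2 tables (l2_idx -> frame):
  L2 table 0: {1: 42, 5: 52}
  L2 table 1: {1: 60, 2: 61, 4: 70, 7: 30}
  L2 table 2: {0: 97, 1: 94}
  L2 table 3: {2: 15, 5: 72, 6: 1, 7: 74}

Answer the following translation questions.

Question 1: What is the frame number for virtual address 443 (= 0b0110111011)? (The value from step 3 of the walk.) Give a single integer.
vaddr = 443: l1_idx=1, l2_idx=5
L1[1] = 3; L2[3][5] = 72

Answer: 72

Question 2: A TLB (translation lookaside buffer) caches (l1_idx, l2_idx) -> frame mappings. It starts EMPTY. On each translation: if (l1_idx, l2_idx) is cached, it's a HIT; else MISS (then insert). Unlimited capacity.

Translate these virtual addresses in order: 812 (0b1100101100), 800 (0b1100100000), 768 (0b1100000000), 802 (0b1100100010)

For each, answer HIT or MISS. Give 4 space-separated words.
vaddr=812: (3,1) not in TLB -> MISS, insert
vaddr=800: (3,1) in TLB -> HIT
vaddr=768: (3,0) not in TLB -> MISS, insert
vaddr=802: (3,1) in TLB -> HIT

Answer: MISS HIT MISS HIT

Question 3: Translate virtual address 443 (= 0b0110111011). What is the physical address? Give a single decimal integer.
vaddr = 443 = 0b0110111011
Split: l1_idx=1, l2_idx=5, offset=27
L1[1] = 3
L2[3][5] = 72
paddr = 72 * 32 + 27 = 2331

Answer: 2331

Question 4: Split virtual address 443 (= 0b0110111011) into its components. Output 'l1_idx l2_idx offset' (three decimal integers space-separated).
Answer: 1 5 27

Derivation:
vaddr = 443 = 0b0110111011
  top 2 bits -> l1_idx = 1
  next 3 bits -> l2_idx = 5
  bottom 5 bits -> offset = 27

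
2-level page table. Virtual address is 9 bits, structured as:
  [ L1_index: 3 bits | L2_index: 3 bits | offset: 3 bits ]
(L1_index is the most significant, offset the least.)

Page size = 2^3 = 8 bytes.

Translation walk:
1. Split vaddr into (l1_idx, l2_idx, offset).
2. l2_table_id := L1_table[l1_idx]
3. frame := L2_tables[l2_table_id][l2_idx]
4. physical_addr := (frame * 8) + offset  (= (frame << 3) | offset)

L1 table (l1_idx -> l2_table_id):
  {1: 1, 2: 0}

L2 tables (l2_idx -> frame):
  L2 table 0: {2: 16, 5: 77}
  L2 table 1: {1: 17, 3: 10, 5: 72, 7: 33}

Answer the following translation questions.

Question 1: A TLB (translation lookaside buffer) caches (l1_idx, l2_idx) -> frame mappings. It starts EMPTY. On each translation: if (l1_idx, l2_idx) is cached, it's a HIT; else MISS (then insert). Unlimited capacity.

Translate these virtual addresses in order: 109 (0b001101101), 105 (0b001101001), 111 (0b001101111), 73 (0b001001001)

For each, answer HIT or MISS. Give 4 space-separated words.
vaddr=109: (1,5) not in TLB -> MISS, insert
vaddr=105: (1,5) in TLB -> HIT
vaddr=111: (1,5) in TLB -> HIT
vaddr=73: (1,1) not in TLB -> MISS, insert

Answer: MISS HIT HIT MISS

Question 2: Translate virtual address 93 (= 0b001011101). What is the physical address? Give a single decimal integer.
vaddr = 93 = 0b001011101
Split: l1_idx=1, l2_idx=3, offset=5
L1[1] = 1
L2[1][3] = 10
paddr = 10 * 8 + 5 = 85

Answer: 85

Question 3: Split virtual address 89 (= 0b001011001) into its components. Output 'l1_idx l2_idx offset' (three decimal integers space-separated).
Answer: 1 3 1

Derivation:
vaddr = 89 = 0b001011001
  top 3 bits -> l1_idx = 1
  next 3 bits -> l2_idx = 3
  bottom 3 bits -> offset = 1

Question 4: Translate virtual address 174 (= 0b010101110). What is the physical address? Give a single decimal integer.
Answer: 622

Derivation:
vaddr = 174 = 0b010101110
Split: l1_idx=2, l2_idx=5, offset=6
L1[2] = 0
L2[0][5] = 77
paddr = 77 * 8 + 6 = 622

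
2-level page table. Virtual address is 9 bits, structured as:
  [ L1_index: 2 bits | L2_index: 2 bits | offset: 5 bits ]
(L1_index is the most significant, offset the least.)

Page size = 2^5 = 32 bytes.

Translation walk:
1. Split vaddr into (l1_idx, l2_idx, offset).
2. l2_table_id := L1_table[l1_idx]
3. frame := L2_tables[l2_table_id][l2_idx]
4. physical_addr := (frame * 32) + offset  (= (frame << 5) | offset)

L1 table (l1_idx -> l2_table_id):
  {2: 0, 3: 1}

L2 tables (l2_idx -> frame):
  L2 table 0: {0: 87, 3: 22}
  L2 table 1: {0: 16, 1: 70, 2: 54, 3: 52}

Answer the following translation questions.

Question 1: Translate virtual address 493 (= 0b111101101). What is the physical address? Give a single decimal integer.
vaddr = 493 = 0b111101101
Split: l1_idx=3, l2_idx=3, offset=13
L1[3] = 1
L2[1][3] = 52
paddr = 52 * 32 + 13 = 1677

Answer: 1677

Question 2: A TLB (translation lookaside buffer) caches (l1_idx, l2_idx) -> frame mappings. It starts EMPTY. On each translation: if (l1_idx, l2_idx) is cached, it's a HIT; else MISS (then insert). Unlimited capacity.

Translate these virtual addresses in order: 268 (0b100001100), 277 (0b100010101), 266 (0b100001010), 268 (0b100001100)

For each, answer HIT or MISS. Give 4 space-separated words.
Answer: MISS HIT HIT HIT

Derivation:
vaddr=268: (2,0) not in TLB -> MISS, insert
vaddr=277: (2,0) in TLB -> HIT
vaddr=266: (2,0) in TLB -> HIT
vaddr=268: (2,0) in TLB -> HIT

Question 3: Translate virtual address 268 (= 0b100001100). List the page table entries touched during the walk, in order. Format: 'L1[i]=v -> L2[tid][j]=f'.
Answer: L1[2]=0 -> L2[0][0]=87

Derivation:
vaddr = 268 = 0b100001100
Split: l1_idx=2, l2_idx=0, offset=12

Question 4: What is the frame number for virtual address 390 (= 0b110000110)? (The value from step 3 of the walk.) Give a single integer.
vaddr = 390: l1_idx=3, l2_idx=0
L1[3] = 1; L2[1][0] = 16

Answer: 16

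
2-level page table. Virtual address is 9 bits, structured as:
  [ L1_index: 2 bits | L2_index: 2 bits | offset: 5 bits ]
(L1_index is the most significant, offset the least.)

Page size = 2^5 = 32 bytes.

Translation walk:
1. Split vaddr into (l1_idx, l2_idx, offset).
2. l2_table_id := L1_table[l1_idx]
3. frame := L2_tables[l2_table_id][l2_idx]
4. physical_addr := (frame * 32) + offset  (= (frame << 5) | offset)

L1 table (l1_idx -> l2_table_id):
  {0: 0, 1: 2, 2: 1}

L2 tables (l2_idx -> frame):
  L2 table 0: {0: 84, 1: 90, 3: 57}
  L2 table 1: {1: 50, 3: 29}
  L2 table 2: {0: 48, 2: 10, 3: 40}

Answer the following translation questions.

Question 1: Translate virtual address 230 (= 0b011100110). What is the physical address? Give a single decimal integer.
vaddr = 230 = 0b011100110
Split: l1_idx=1, l2_idx=3, offset=6
L1[1] = 2
L2[2][3] = 40
paddr = 40 * 32 + 6 = 1286

Answer: 1286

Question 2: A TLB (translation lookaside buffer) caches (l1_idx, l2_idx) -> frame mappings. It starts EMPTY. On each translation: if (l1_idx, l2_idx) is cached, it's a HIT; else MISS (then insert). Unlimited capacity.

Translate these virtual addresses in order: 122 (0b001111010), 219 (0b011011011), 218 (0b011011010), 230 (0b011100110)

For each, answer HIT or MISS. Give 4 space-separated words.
Answer: MISS MISS HIT MISS

Derivation:
vaddr=122: (0,3) not in TLB -> MISS, insert
vaddr=219: (1,2) not in TLB -> MISS, insert
vaddr=218: (1,2) in TLB -> HIT
vaddr=230: (1,3) not in TLB -> MISS, insert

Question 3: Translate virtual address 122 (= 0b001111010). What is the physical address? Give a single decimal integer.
vaddr = 122 = 0b001111010
Split: l1_idx=0, l2_idx=3, offset=26
L1[0] = 0
L2[0][3] = 57
paddr = 57 * 32 + 26 = 1850

Answer: 1850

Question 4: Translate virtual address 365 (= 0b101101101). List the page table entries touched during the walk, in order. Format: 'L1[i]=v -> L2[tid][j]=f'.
vaddr = 365 = 0b101101101
Split: l1_idx=2, l2_idx=3, offset=13

Answer: L1[2]=1 -> L2[1][3]=29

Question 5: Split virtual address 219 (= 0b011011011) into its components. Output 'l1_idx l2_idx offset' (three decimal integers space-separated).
vaddr = 219 = 0b011011011
  top 2 bits -> l1_idx = 1
  next 2 bits -> l2_idx = 2
  bottom 5 bits -> offset = 27

Answer: 1 2 27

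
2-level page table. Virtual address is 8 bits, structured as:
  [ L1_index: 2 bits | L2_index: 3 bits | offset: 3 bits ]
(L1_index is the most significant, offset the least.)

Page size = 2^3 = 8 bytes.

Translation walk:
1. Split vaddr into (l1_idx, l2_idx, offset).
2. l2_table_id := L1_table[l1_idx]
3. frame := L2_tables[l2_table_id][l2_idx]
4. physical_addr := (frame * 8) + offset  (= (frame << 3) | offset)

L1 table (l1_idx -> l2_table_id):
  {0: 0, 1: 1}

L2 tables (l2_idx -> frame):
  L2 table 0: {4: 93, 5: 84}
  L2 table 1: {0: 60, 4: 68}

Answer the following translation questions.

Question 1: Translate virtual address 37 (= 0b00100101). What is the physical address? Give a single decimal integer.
vaddr = 37 = 0b00100101
Split: l1_idx=0, l2_idx=4, offset=5
L1[0] = 0
L2[0][4] = 93
paddr = 93 * 8 + 5 = 749

Answer: 749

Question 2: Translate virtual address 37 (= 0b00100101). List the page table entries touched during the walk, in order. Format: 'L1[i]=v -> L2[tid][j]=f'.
Answer: L1[0]=0 -> L2[0][4]=93

Derivation:
vaddr = 37 = 0b00100101
Split: l1_idx=0, l2_idx=4, offset=5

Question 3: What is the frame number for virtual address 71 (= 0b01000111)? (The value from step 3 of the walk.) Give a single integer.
Answer: 60

Derivation:
vaddr = 71: l1_idx=1, l2_idx=0
L1[1] = 1; L2[1][0] = 60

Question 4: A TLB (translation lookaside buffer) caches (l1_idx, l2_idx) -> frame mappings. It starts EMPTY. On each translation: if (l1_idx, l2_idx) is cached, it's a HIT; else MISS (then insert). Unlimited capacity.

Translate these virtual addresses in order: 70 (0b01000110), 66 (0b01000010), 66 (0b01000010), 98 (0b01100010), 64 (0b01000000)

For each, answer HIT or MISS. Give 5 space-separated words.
vaddr=70: (1,0) not in TLB -> MISS, insert
vaddr=66: (1,0) in TLB -> HIT
vaddr=66: (1,0) in TLB -> HIT
vaddr=98: (1,4) not in TLB -> MISS, insert
vaddr=64: (1,0) in TLB -> HIT

Answer: MISS HIT HIT MISS HIT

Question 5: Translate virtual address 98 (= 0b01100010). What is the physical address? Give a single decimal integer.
vaddr = 98 = 0b01100010
Split: l1_idx=1, l2_idx=4, offset=2
L1[1] = 1
L2[1][4] = 68
paddr = 68 * 8 + 2 = 546

Answer: 546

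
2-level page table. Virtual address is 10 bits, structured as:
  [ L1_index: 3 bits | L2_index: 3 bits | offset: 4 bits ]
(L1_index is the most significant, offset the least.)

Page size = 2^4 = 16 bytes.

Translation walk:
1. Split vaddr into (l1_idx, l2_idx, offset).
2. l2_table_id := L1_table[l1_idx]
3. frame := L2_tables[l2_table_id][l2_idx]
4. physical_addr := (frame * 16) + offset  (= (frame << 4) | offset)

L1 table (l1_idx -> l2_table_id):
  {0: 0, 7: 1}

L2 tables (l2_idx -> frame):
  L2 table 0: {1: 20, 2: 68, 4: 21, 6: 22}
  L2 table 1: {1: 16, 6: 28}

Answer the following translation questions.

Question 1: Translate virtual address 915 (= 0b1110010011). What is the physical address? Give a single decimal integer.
Answer: 259

Derivation:
vaddr = 915 = 0b1110010011
Split: l1_idx=7, l2_idx=1, offset=3
L1[7] = 1
L2[1][1] = 16
paddr = 16 * 16 + 3 = 259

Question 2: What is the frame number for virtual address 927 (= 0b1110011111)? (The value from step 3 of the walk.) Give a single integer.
Answer: 16

Derivation:
vaddr = 927: l1_idx=7, l2_idx=1
L1[7] = 1; L2[1][1] = 16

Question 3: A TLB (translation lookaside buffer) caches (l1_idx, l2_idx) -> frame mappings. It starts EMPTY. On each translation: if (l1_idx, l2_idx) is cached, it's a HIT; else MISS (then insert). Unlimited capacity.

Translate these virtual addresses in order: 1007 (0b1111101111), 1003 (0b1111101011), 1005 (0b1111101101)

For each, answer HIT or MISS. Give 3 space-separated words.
vaddr=1007: (7,6) not in TLB -> MISS, insert
vaddr=1003: (7,6) in TLB -> HIT
vaddr=1005: (7,6) in TLB -> HIT

Answer: MISS HIT HIT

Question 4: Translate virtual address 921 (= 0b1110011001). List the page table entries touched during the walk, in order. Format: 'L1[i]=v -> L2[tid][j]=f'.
Answer: L1[7]=1 -> L2[1][1]=16

Derivation:
vaddr = 921 = 0b1110011001
Split: l1_idx=7, l2_idx=1, offset=9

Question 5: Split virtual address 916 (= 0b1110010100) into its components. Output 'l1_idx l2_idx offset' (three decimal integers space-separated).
Answer: 7 1 4

Derivation:
vaddr = 916 = 0b1110010100
  top 3 bits -> l1_idx = 7
  next 3 bits -> l2_idx = 1
  bottom 4 bits -> offset = 4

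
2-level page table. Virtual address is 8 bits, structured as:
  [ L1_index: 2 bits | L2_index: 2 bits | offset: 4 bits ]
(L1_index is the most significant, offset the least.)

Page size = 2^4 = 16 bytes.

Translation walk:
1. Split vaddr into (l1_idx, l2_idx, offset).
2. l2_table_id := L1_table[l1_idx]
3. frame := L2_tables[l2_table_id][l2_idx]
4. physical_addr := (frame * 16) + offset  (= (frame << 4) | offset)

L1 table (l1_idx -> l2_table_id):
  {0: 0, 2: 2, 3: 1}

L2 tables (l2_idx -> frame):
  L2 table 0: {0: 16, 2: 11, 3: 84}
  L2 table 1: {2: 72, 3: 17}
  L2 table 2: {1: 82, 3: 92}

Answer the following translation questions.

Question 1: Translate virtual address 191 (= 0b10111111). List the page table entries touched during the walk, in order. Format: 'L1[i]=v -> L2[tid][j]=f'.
Answer: L1[2]=2 -> L2[2][3]=92

Derivation:
vaddr = 191 = 0b10111111
Split: l1_idx=2, l2_idx=3, offset=15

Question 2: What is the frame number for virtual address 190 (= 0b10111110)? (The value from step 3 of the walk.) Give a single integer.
Answer: 92

Derivation:
vaddr = 190: l1_idx=2, l2_idx=3
L1[2] = 2; L2[2][3] = 92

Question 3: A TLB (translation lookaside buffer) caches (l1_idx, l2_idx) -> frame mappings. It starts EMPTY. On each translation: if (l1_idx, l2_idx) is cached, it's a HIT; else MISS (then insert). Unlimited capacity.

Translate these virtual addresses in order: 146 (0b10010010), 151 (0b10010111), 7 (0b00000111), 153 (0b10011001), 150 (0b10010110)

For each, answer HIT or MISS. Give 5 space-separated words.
Answer: MISS HIT MISS HIT HIT

Derivation:
vaddr=146: (2,1) not in TLB -> MISS, insert
vaddr=151: (2,1) in TLB -> HIT
vaddr=7: (0,0) not in TLB -> MISS, insert
vaddr=153: (2,1) in TLB -> HIT
vaddr=150: (2,1) in TLB -> HIT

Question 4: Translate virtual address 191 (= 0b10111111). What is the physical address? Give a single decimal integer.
vaddr = 191 = 0b10111111
Split: l1_idx=2, l2_idx=3, offset=15
L1[2] = 2
L2[2][3] = 92
paddr = 92 * 16 + 15 = 1487

Answer: 1487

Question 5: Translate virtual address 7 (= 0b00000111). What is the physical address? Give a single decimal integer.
Answer: 263

Derivation:
vaddr = 7 = 0b00000111
Split: l1_idx=0, l2_idx=0, offset=7
L1[0] = 0
L2[0][0] = 16
paddr = 16 * 16 + 7 = 263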